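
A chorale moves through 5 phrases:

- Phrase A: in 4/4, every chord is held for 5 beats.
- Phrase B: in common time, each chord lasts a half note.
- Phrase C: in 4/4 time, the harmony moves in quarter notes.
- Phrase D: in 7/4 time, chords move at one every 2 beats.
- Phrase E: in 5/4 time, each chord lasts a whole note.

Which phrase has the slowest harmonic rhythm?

Phrase A

A: 4 beats/bar ÷ 5 beats/chord = 0.8 chords/bar.
B: 4 beats/bar ÷ 2 beats/chord = 2 chords/bar.
C: 4 beats/bar ÷ 1 beat/chord = 4 chords/bar.
D: 7 beats/bar ÷ 2 beats/chord = 3.5 chords/bar.
E: 5 beats/bar ÷ 4 beats/chord = 1.25 chords/bar.
Slowest is A at 0.8 chords/bar.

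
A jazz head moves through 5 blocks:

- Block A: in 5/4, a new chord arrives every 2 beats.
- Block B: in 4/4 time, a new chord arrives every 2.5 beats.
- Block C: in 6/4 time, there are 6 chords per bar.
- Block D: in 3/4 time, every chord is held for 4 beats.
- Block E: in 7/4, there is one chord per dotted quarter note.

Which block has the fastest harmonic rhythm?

Block C

A: each chord is 2 beats in 5/4, so 2.5 per bar.
B: each chord is 2.5 beats in 4/4, so 1.6 per bar.
C: each chord is 1 beat in 6/4, so 6 per bar.
D: each chord is 4 beats in 3/4, so 0.75 per bar.
E: each chord is 1.5 beats in 7/4, so 14/3 per bar.
Fastest is C at 6 chords/bar.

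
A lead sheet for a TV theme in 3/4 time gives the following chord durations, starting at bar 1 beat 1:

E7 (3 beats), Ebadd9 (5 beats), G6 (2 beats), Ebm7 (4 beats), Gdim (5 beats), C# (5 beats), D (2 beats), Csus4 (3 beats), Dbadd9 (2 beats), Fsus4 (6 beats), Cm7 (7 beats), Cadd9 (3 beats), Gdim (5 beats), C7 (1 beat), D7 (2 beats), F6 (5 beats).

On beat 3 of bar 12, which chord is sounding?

Fsus4

Beat 3 of bar 12 is beat (12−1)×3 + 3 = 36 overall.
Running totals: E7 ends at 3, Ebadd9 ends at 8, G6 ends at 10, Ebm7 ends at 14, Gdim ends at 19, C# ends at 24, D ends at 26, Csus4 ends at 29, Dbadd9 ends at 31, Fsus4 ends at 37.
Beat 36 falls within Fsus4.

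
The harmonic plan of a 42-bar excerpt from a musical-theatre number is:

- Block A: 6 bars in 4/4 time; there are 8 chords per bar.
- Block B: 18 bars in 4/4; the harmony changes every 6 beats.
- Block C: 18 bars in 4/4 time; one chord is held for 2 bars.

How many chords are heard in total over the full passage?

69 chords

A has 24 beats and chords last 0.5 each, so 48 chords.
B has 72 beats and chords last 6 each, so 12 chords.
C has 72 beats and chords last 8 each, so 9 chords.
Total: 48 + 12 + 9 = 69.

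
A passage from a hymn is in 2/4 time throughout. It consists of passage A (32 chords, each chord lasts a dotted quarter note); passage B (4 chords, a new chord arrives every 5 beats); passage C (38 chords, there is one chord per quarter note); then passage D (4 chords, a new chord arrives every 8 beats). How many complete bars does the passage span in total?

A: 32 × 1.5 = 48 beats = 24 bars.
B: 4 × 5 = 20 beats = 10 bars.
C: 38 × 1 = 38 beats = 19 bars.
D: 4 × 8 = 32 beats = 16 bars.
Total: 24 + 10 + 19 + 16 = 69 bars.

69 bars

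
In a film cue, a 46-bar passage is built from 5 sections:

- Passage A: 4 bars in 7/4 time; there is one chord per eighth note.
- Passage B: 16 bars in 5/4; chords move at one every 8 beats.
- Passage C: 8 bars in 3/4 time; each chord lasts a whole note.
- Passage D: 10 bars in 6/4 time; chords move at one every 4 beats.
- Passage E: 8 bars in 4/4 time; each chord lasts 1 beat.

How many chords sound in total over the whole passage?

119 chords

A: 4 bars × 7 beats = 28 beats; 0.5 beats/chord → 56 chords.
B: 16 bars × 5 beats = 80 beats; 8 beats/chord → 10 chords.
C: 8 bars × 3 beats = 24 beats; 4 beats/chord → 6 chords.
D: 10 bars × 6 beats = 60 beats; 4 beats/chord → 15 chords.
E: 8 bars × 4 beats = 32 beats; 1 beat/chord → 32 chords.
Total: 56 + 10 + 6 + 15 + 32 = 119.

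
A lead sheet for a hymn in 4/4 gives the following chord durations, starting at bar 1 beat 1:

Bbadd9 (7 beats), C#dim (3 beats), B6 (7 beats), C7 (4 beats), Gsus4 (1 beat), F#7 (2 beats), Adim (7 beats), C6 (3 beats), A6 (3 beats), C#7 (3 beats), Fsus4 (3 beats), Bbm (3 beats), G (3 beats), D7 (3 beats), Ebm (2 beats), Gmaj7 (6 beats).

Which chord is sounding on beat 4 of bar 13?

D7

Beat 4 of bar 13 is beat (13−1)×4 + 4 = 52 overall.
Running totals: Bbadd9 ends at 7, C#dim ends at 10, B6 ends at 17, C7 ends at 21, Gsus4 ends at 22, F#7 ends at 24, Adim ends at 31, C6 ends at 34, A6 ends at 37, C#7 ends at 40, Fsus4 ends at 43, Bbm ends at 46, G ends at 49, D7 ends at 52.
Beat 52 falls within D7.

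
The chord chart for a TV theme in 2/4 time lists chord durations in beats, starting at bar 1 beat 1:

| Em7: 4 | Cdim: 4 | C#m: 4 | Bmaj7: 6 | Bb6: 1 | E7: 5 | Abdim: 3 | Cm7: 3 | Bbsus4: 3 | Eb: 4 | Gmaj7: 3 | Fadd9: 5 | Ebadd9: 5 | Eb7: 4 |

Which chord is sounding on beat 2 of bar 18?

Beat 2 of bar 18 is beat (18−1)×2 + 2 = 36 overall.
Running totals: Em7 ends at 4, Cdim ends at 8, C#m ends at 12, Bmaj7 ends at 18, Bb6 ends at 19, E7 ends at 24, Abdim ends at 27, Cm7 ends at 30, Bbsus4 ends at 33, Eb ends at 37.
Beat 36 falls within Eb.

Eb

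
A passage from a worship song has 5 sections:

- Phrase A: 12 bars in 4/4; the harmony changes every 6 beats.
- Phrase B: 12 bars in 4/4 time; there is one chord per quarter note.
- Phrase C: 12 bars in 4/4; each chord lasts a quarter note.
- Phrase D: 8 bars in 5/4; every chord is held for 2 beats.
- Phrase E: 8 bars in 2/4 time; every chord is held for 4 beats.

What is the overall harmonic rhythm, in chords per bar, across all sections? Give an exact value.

32/13 chords per bar

A: 12 bars of 4 beats is 48 beats; at 6 beats each that's 8 chords.
B: 12 bars of 4 beats is 48 beats; at 1 beat each that's 48 chords.
C: 12 bars of 4 beats is 48 beats; at 1 beat each that's 48 chords.
D: 8 bars of 5 beats is 40 beats; at 2 beats each that's 20 chords.
E: 8 bars of 2 beats is 16 beats; at 4 beats each that's 4 chords.
Overall: 128 chords over 52 bars → 128/52 = 32/13 chords per bar.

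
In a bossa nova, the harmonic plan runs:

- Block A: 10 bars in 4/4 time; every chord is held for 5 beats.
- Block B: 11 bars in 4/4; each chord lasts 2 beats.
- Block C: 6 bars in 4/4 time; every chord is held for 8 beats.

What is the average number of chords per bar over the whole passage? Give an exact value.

11/9 chords per bar

A: 10 bars of 4 beats is 40 beats; at 5 beats each that's 8 chords.
B: 11 bars of 4 beats is 44 beats; at 2 beats each that's 22 chords.
C: 6 bars of 4 beats is 24 beats; at 8 beats each that's 3 chords.
Overall: 33 chords over 27 bars → 33/27 = 11/9 chords per bar.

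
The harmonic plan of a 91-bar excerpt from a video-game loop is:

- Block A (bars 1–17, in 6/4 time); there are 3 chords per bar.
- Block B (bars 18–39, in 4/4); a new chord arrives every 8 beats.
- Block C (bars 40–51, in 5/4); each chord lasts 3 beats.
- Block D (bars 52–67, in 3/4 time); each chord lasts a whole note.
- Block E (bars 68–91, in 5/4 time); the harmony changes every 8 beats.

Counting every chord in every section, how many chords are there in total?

A has 102 beats and chords last 2 each, so 51 chords.
B has 88 beats and chords last 8 each, so 11 chords.
C has 60 beats and chords last 3 each, so 20 chords.
D has 48 beats and chords last 4 each, so 12 chords.
E has 120 beats and chords last 8 each, so 15 chords.
Total: 51 + 11 + 20 + 12 + 15 = 109.

109 chords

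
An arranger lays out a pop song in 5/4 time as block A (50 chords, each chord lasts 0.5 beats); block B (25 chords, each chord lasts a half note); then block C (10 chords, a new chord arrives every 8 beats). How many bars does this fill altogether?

A: 50 × 0.5 = 25 beats = 5 bars.
B: 25 × 2 = 50 beats = 10 bars.
C: 10 × 8 = 80 beats = 16 bars.
Total: 5 + 10 + 16 = 31 bars.

31 bars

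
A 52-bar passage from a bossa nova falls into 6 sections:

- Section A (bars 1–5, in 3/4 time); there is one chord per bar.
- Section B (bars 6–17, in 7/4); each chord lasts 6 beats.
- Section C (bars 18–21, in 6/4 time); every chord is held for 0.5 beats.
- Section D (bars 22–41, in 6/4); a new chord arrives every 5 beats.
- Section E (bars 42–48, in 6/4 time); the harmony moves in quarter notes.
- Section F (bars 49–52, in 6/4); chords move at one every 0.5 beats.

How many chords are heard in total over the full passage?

181 chords

A has 15 beats and chords last 3 each, so 5 chords.
B has 84 beats and chords last 6 each, so 14 chords.
C has 24 beats and chords last 0.5 each, so 48 chords.
D has 120 beats and chords last 5 each, so 24 chords.
E has 42 beats and chords last 1 each, so 42 chords.
F has 24 beats and chords last 0.5 each, so 48 chords.
Total: 5 + 14 + 48 + 24 + 42 + 48 = 181.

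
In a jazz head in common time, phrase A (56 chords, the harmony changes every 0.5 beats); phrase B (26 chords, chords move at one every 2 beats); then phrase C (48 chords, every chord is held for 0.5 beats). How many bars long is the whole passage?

26 bars

A: 56 × 0.5 = 28 beats = 7 bars.
B: 26 × 2 = 52 beats = 13 bars.
C: 48 × 0.5 = 24 beats = 6 bars.
Total: 7 + 13 + 6 = 26 bars.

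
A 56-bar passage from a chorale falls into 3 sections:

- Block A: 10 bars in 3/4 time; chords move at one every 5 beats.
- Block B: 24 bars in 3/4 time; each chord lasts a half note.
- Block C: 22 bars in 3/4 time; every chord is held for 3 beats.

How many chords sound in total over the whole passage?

A has 30 beats and chords last 5 each, so 6 chords.
B has 72 beats and chords last 2 each, so 36 chords.
C has 66 beats and chords last 3 each, so 22 chords.
Total: 6 + 36 + 22 = 64.

64 chords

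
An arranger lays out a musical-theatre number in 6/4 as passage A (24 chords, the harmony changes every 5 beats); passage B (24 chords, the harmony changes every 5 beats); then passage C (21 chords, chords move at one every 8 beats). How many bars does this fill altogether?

68 bars

A: 24 × 5 = 120 beats = 20 bars.
B: 24 × 5 = 120 beats = 20 bars.
C: 21 × 8 = 168 beats = 28 bars.
Total: 20 + 20 + 28 = 68 bars.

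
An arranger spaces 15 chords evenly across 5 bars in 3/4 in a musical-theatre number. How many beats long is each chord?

1 beat

5 bars × 3 beats/bar = 15 beats total.
15 beats ÷ 15 chords = 1 beats per chord.
(That is a quarter note.)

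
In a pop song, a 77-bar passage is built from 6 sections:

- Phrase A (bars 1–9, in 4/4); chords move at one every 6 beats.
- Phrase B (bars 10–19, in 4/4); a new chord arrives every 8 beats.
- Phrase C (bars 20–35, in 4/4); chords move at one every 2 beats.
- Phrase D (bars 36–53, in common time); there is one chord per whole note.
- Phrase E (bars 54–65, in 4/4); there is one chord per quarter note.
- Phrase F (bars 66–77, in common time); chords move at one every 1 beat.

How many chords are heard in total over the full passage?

157 chords

A: 9·4 = 36 beats, 36/6 = 6 chords.
B: 10·4 = 40 beats, 40/8 = 5 chords.
C: 16·4 = 64 beats, 64/2 = 32 chords.
D: 18·4 = 72 beats, 72/4 = 18 chords.
E: 12·4 = 48 beats, 48/1 = 48 chords.
F: 12·4 = 48 beats, 48/1 = 48 chords.
Total: 6 + 5 + 32 + 18 + 48 + 48 = 157.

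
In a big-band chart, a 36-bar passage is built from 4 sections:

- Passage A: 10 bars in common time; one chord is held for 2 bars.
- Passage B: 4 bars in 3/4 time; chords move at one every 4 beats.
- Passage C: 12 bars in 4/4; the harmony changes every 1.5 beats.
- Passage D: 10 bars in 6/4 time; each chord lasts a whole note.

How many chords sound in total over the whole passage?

A has 40 beats and chords last 8 each, so 5 chords.
B has 12 beats and chords last 4 each, so 3 chords.
C has 48 beats and chords last 1.5 each, so 32 chords.
D has 60 beats and chords last 4 each, so 15 chords.
Total: 5 + 3 + 32 + 15 = 55.

55 chords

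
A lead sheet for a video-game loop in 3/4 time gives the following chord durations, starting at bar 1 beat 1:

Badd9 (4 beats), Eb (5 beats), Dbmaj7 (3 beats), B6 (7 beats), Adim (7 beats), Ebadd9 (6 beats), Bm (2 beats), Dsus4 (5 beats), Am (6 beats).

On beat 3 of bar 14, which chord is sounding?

Beat 3 of bar 14 is beat (14−1)×3 + 3 = 42 overall.
Running totals: Badd9 ends at 4, Eb ends at 9, Dbmaj7 ends at 12, B6 ends at 19, Adim ends at 26, Ebadd9 ends at 32, Bm ends at 34, Dsus4 ends at 39, Am ends at 45.
Beat 42 falls within Am.

Am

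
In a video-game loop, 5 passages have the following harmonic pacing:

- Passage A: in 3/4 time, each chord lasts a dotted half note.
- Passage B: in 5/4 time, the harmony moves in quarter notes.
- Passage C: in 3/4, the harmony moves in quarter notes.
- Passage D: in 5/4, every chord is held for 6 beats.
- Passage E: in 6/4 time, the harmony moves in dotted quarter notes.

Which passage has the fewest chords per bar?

Passage D

A: 3/3 = 1 chord/bar.
B: 5/1 = 5 chords/bar.
C: 3/1 = 3 chords/bar.
D: 5/6 = 5/6 chords/bar.
E: 6/1.5 = 4 chords/bar.
Slowest is D at 5/6 chords/bar.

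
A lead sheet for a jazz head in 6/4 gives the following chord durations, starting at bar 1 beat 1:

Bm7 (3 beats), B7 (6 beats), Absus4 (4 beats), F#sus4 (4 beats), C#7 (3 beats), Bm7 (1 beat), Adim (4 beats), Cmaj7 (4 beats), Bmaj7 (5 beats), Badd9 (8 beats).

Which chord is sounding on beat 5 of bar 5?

Cmaj7

Beat 5 of bar 5 is beat (5−1)×6 + 5 = 29 overall.
Running totals: Bm7 ends at 3, B7 ends at 9, Absus4 ends at 13, F#sus4 ends at 17, C#7 ends at 20, Bm7 ends at 21, Adim ends at 25, Cmaj7 ends at 29.
Beat 29 falls within Cmaj7.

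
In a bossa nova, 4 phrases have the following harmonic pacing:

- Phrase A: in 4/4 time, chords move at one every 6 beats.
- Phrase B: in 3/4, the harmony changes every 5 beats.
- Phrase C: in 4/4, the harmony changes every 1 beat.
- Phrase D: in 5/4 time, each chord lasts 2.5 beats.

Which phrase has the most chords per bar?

A: 4 beats/bar ÷ 6 beats/chord = 2/3 chords/bar.
B: 3 beats/bar ÷ 5 beats/chord = 0.6 chords/bar.
C: 4 beats/bar ÷ 1 beat/chord = 4 chords/bar.
D: 5 beats/bar ÷ 2.5 beats/chord = 2 chords/bar.
Fastest is C at 4 chords/bar.

Phrase C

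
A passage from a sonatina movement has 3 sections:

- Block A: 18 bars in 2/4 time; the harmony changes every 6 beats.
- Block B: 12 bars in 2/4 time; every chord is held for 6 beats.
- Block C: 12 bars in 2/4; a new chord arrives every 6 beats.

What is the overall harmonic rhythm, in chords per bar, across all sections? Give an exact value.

1/3 chords per bar

A: 18 × 2 = 36 beats ÷ 6 = 6 chords.
B: 12 × 2 = 24 beats ÷ 6 = 4 chords.
C: 12 × 2 = 24 beats ÷ 6 = 4 chords.
Overall: 14 chords over 42 bars → 14/42 = 1/3 chords per bar.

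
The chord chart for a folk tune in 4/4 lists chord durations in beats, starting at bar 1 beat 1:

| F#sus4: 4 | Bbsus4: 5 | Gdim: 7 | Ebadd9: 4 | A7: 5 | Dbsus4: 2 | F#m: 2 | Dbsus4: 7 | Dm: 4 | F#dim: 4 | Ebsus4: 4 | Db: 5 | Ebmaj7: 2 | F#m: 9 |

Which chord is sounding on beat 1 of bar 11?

F#dim

Beat 1 of bar 11 is beat (11−1)×4 + 1 = 41 overall.
Running totals: F#sus4 ends at 4, Bbsus4 ends at 9, Gdim ends at 16, Ebadd9 ends at 20, A7 ends at 25, Dbsus4 ends at 27, F#m ends at 29, Dbsus4 ends at 36, Dm ends at 40, F#dim ends at 44.
Beat 41 falls within F#dim.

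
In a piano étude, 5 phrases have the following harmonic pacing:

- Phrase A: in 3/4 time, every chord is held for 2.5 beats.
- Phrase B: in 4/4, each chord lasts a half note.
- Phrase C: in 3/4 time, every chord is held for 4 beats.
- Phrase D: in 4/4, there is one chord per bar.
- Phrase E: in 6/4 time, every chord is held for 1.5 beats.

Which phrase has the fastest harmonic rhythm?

A: each chord is 2.5 beats in 3/4, so 1.2 per bar.
B: each chord is 2 beats in 4/4, so 2 per bar.
C: each chord is 4 beats in 3/4, so 0.75 per bar.
D: each chord is 4 beats in 4/4, so 1 per bar.
E: each chord is 1.5 beats in 6/4, so 4 per bar.
Fastest is E at 4 chords/bar.

Phrase E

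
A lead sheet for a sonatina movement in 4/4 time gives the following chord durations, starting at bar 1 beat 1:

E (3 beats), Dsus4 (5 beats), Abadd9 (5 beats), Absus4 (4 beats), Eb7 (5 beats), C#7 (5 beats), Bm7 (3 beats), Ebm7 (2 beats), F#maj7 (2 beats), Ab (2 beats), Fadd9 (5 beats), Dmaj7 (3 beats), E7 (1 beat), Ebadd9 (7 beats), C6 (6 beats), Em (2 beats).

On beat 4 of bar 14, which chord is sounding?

C6

Beat 4 of bar 14 is beat (14−1)×4 + 4 = 56 overall.
Running totals: E ends at 3, Dsus4 ends at 8, Abadd9 ends at 13, Absus4 ends at 17, Eb7 ends at 22, C#7 ends at 27, Bm7 ends at 30, Ebm7 ends at 32, F#maj7 ends at 34, Ab ends at 36, Fadd9 ends at 41, Dmaj7 ends at 44, E7 ends at 45, Ebadd9 ends at 52, C6 ends at 58.
Beat 56 falls within C6.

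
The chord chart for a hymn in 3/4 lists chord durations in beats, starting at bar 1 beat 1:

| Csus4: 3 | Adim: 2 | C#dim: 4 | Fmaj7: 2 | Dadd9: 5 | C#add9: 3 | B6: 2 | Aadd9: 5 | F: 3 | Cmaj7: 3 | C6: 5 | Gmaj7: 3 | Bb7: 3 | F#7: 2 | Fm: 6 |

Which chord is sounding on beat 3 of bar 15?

Beat 3 of bar 15 is beat (15−1)×3 + 3 = 45 overall.
Running totals: Csus4 ends at 3, Adim ends at 5, C#dim ends at 9, Fmaj7 ends at 11, Dadd9 ends at 16, C#add9 ends at 19, B6 ends at 21, Aadd9 ends at 26, F ends at 29, Cmaj7 ends at 32, C6 ends at 37, Gmaj7 ends at 40, Bb7 ends at 43, F#7 ends at 45.
Beat 45 falls within F#7.

F#7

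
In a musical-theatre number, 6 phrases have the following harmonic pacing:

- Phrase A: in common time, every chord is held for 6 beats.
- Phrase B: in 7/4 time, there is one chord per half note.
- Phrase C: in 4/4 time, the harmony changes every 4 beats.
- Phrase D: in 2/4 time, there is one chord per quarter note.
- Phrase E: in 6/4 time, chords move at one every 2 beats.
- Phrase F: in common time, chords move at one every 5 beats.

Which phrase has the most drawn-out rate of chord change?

Phrase A

A: each chord is 6 beats in 4/4, so 2/3 per bar.
B: each chord is 2 beats in 7/4, so 3.5 per bar.
C: each chord is 4 beats in 4/4, so 1 per bar.
D: each chord is 1 beat in 2/4, so 2 per bar.
E: each chord is 2 beats in 6/4, so 3 per bar.
F: each chord is 5 beats in 4/4, so 0.8 per bar.
Slowest is A at 2/3 chords/bar.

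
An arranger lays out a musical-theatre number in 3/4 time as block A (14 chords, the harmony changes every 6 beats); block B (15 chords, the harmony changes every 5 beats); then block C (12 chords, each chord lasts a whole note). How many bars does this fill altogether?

69 bars

A: 14 × 6 = 84 beats = 28 bars.
B: 15 × 5 = 75 beats = 25 bars.
C: 12 × 4 = 48 beats = 16 bars.
Total: 28 + 25 + 16 = 69 bars.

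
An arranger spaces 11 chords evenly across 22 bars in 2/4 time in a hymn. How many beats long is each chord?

4 beats

22 bars × 2 beats/bar = 44 beats total.
44 beats ÷ 11 chords = 4 beats per chord.
(That is a whole note.)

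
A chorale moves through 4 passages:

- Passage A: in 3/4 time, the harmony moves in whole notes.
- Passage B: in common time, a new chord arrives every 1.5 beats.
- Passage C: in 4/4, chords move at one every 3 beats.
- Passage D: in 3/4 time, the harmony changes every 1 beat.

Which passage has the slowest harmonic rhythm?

Passage A

A: each chord is 4 beats in 3/4, so 0.75 per bar.
B: each chord is 1.5 beats in 4/4, so 8/3 per bar.
C: each chord is 3 beats in 4/4, so 4/3 per bar.
D: each chord is 1 beat in 3/4, so 3 per bar.
Slowest is A at 0.75 chords/bar.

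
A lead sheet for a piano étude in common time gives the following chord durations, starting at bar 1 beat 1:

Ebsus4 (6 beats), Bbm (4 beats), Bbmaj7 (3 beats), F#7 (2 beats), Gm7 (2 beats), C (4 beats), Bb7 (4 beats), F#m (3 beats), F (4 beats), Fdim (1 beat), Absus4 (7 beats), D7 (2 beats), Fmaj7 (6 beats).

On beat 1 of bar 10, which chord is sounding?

Beat 1 of bar 10 is beat (10−1)×4 + 1 = 37 overall.
Running totals: Ebsus4 ends at 6, Bbm ends at 10, Bbmaj7 ends at 13, F#7 ends at 15, Gm7 ends at 17, C ends at 21, Bb7 ends at 25, F#m ends at 28, F ends at 32, Fdim ends at 33, Absus4 ends at 40.
Beat 37 falls within Absus4.

Absus4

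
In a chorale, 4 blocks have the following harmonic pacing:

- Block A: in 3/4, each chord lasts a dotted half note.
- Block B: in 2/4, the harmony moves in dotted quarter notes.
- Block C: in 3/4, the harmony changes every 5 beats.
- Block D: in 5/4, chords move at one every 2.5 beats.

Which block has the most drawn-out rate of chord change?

Block C

A: 3 beats/bar ÷ 3 beats/chord = 1 chord/bar.
B: 2 beats/bar ÷ 1.5 beats/chord = 4/3 chords/bar.
C: 3 beats/bar ÷ 5 beats/chord = 0.6 chords/bar.
D: 5 beats/bar ÷ 2.5 beats/chord = 2 chords/bar.
Slowest is C at 0.6 chords/bar.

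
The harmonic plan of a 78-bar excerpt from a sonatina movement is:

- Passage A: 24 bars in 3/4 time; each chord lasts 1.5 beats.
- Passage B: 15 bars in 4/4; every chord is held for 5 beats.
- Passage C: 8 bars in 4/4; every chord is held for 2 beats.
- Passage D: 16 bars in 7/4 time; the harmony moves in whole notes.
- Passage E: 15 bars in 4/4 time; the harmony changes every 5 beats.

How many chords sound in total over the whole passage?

A: 24 bars × 3 beats = 72 beats; 1.5 beats/chord → 48 chords.
B: 15 bars × 4 beats = 60 beats; 5 beats/chord → 12 chords.
C: 8 bars × 4 beats = 32 beats; 2 beats/chord → 16 chords.
D: 16 bars × 7 beats = 112 beats; 4 beats/chord → 28 chords.
E: 15 bars × 4 beats = 60 beats; 5 beats/chord → 12 chords.
Total: 48 + 12 + 16 + 28 + 12 = 116.

116 chords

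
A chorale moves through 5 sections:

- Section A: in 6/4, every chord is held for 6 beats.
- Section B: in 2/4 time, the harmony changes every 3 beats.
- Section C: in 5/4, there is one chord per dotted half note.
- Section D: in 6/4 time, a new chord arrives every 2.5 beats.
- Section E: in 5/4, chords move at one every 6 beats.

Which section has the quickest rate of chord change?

Section D

A: 6/6 = 1 chord/bar.
B: 2/3 = 2/3 chords/bar.
C: 5/3 = 5/3 chords/bar.
D: 6/2.5 = 2.4 chords/bar.
E: 5/6 = 5/6 chords/bar.
Fastest is D at 2.4 chords/bar.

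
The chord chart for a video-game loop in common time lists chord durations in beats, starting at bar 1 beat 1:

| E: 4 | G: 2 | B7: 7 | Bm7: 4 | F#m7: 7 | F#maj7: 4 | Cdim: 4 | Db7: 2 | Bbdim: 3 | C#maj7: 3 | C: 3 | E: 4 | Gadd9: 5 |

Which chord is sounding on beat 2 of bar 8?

Cdim

Beat 2 of bar 8 is beat (8−1)×4 + 2 = 30 overall.
Running totals: E ends at 4, G ends at 6, B7 ends at 13, Bm7 ends at 17, F#m7 ends at 24, F#maj7 ends at 28, Cdim ends at 32.
Beat 30 falls within Cdim.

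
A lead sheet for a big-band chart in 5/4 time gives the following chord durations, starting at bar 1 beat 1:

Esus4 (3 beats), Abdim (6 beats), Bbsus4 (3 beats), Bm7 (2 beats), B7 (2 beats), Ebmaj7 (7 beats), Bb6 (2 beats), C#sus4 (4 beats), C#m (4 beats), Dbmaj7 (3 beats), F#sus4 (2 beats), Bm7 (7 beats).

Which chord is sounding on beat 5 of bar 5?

Beat 5 of bar 5 is beat (5−1)×5 + 5 = 25 overall.
Running totals: Esus4 ends at 3, Abdim ends at 9, Bbsus4 ends at 12, Bm7 ends at 14, B7 ends at 16, Ebmaj7 ends at 23, Bb6 ends at 25.
Beat 25 falls within Bb6.

Bb6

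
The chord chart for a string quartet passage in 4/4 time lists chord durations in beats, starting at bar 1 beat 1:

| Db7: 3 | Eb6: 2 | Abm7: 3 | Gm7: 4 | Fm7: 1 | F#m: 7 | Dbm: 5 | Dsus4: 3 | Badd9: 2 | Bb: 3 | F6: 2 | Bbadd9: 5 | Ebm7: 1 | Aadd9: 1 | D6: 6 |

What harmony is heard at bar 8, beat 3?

Bb

Beat 3 of bar 8 is beat (8−1)×4 + 3 = 31 overall.
Running totals: Db7 ends at 3, Eb6 ends at 5, Abm7 ends at 8, Gm7 ends at 12, Fm7 ends at 13, F#m ends at 20, Dbm ends at 25, Dsus4 ends at 28, Badd9 ends at 30, Bb ends at 33.
Beat 31 falls within Bb.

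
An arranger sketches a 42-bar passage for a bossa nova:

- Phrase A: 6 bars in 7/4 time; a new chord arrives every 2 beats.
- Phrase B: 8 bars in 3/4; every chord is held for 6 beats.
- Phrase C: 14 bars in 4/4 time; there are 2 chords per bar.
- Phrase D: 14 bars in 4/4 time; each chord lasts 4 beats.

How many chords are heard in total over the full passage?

67 chords

A has 42 beats and chords last 2 each, so 21 chords.
B has 24 beats and chords last 6 each, so 4 chords.
C has 56 beats and chords last 2 each, so 28 chords.
D has 56 beats and chords last 4 each, so 14 chords.
Total: 21 + 4 + 28 + 14 = 67.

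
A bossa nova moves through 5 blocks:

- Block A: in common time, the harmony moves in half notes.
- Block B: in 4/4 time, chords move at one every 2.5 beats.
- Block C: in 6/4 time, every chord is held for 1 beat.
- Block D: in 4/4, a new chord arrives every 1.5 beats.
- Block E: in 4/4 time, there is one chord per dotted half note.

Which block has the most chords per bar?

Block C

A: 4 beats/bar ÷ 2 beats/chord = 2 chords/bar.
B: 4 beats/bar ÷ 2.5 beats/chord = 1.6 chords/bar.
C: 6 beats/bar ÷ 1 beat/chord = 6 chords/bar.
D: 4 beats/bar ÷ 1.5 beats/chord = 8/3 chords/bar.
E: 4 beats/bar ÷ 3 beats/chord = 4/3 chords/bar.
Fastest is C at 6 chords/bar.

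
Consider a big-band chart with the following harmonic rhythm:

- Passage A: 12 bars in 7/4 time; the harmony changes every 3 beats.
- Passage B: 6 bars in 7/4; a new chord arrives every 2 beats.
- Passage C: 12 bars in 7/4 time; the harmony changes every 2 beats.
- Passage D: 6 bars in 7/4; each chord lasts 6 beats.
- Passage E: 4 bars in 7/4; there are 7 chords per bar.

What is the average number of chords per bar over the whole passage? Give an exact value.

A: 12 × 7 = 84 beats ÷ 3 = 28 chords.
B: 6 × 7 = 42 beats ÷ 2 = 21 chords.
C: 12 × 7 = 84 beats ÷ 2 = 42 chords.
D: 6 × 7 = 42 beats ÷ 6 = 7 chords.
E: 4 × 7 = 28 beats ÷ 1 = 28 chords.
Overall: 126 chords over 40 bars → 126/40 = 3.15 chords per bar.

3.15 chords per bar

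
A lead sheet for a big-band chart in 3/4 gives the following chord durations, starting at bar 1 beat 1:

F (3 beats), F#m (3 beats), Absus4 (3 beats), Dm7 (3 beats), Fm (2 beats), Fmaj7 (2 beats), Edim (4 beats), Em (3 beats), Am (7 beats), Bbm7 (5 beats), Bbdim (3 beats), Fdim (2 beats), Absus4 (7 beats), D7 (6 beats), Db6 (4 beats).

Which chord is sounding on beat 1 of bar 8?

Em

Beat 1 of bar 8 is beat (8−1)×3 + 1 = 22 overall.
Running totals: F ends at 3, F#m ends at 6, Absus4 ends at 9, Dm7 ends at 12, Fm ends at 14, Fmaj7 ends at 16, Edim ends at 20, Em ends at 23.
Beat 22 falls within Em.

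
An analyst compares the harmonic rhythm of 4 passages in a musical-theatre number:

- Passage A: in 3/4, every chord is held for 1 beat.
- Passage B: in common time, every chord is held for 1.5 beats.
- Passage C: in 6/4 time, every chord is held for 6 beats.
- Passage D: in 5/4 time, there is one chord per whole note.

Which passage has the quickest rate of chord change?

A: 3 beats/bar ÷ 1 beat/chord = 3 chords/bar.
B: 4 beats/bar ÷ 1.5 beats/chord = 8/3 chords/bar.
C: 6 beats/bar ÷ 6 beats/chord = 1 chord/bar.
D: 5 beats/bar ÷ 4 beats/chord = 1.25 chords/bar.
Fastest is A at 3 chords/bar.

Passage A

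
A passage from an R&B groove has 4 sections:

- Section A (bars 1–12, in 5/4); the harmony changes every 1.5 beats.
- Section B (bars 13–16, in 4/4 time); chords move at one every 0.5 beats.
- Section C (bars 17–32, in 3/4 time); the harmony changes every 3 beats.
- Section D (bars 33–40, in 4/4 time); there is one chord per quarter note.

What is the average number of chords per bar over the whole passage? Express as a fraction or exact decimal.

A: 12 bars of 5 beats is 60 beats; at 1.5 beats each that's 40 chords.
B: 4 bars of 4 beats is 16 beats; at 0.5 beats each that's 32 chords.
C: 16 bars of 3 beats is 48 beats; at 3 beats each that's 16 chords.
D: 8 bars of 4 beats is 32 beats; at 1 beat each that's 32 chords.
Overall: 120 chords over 40 bars → 120/40 = 3 chords per bar.

3 chords per bar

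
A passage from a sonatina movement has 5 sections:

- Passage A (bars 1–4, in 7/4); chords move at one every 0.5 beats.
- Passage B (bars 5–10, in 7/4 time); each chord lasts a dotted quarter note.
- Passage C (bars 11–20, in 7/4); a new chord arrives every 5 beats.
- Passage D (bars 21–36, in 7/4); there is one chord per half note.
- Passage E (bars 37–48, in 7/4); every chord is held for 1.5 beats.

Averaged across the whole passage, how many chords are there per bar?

4.375 chords per bar

A: 4 bars of 7 beats is 28 beats; at 0.5 beats each that's 56 chords.
B: 6 bars of 7 beats is 42 beats; at 1.5 beats each that's 28 chords.
C: 10 bars of 7 beats is 70 beats; at 5 beats each that's 14 chords.
D: 16 bars of 7 beats is 112 beats; at 2 beats each that's 56 chords.
E: 12 bars of 7 beats is 84 beats; at 1.5 beats each that's 56 chords.
Overall: 210 chords over 48 bars → 210/48 = 4.375 chords per bar.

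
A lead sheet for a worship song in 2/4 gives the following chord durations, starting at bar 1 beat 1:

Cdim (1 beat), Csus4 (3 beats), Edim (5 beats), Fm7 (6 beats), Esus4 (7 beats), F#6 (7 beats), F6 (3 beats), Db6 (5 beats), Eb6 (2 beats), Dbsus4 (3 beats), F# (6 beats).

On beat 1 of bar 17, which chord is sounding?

Beat 1 of bar 17 is beat (17−1)×2 + 1 = 33 overall.
Running totals: Cdim ends at 1, Csus4 ends at 4, Edim ends at 9, Fm7 ends at 15, Esus4 ends at 22, F#6 ends at 29, F6 ends at 32, Db6 ends at 37.
Beat 33 falls within Db6.

Db6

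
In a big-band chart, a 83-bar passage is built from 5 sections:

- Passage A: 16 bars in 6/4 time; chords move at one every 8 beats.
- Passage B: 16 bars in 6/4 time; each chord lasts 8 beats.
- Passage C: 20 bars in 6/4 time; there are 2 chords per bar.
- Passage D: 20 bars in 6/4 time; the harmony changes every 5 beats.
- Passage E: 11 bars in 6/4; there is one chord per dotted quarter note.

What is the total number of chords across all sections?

132 chords

A has 96 beats and chords last 8 each, so 12 chords.
B has 96 beats and chords last 8 each, so 12 chords.
C has 120 beats and chords last 3 each, so 40 chords.
D has 120 beats and chords last 5 each, so 24 chords.
E has 66 beats and chords last 1.5 each, so 44 chords.
Total: 12 + 12 + 40 + 24 + 44 = 132.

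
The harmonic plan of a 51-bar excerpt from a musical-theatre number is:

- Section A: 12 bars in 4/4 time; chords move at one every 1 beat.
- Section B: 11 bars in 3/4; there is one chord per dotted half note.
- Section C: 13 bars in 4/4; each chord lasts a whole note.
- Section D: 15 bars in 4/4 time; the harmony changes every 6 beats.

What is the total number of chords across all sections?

A has 48 beats and chords last 1 each, so 48 chords.
B has 33 beats and chords last 3 each, so 11 chords.
C has 52 beats and chords last 4 each, so 13 chords.
D has 60 beats and chords last 6 each, so 10 chords.
Total: 48 + 11 + 13 + 10 = 82.

82 chords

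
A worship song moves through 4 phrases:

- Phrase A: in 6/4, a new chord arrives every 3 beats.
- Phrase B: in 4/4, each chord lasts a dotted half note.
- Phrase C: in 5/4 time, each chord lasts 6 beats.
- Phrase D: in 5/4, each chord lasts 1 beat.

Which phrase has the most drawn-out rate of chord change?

Phrase C

A: each chord is 3 beats in 6/4, so 2 per bar.
B: each chord is 3 beats in 4/4, so 4/3 per bar.
C: each chord is 6 beats in 5/4, so 5/6 per bar.
D: each chord is 1 beat in 5/4, so 5 per bar.
Slowest is C at 5/6 chords/bar.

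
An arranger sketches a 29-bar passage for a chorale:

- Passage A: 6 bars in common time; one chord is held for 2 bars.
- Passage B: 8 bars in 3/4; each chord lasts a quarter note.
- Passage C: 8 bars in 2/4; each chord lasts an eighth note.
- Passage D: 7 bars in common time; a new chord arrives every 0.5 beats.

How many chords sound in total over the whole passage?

115 chords

A has 24 beats and chords last 8 each, so 3 chords.
B has 24 beats and chords last 1 each, so 24 chords.
C has 16 beats and chords last 0.5 each, so 32 chords.
D has 28 beats and chords last 0.5 each, so 56 chords.
Total: 3 + 24 + 32 + 56 = 115.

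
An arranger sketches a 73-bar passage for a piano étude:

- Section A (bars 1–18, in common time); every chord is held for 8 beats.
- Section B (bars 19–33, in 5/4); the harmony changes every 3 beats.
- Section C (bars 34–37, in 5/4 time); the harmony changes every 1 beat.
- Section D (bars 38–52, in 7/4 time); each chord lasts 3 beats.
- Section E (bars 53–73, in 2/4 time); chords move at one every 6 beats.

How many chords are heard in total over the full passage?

96 chords

A has 72 beats and chords last 8 each, so 9 chords.
B has 75 beats and chords last 3 each, so 25 chords.
C has 20 beats and chords last 1 each, so 20 chords.
D has 105 beats and chords last 3 each, so 35 chords.
E has 42 beats and chords last 6 each, so 7 chords.
Total: 9 + 25 + 20 + 35 + 7 = 96.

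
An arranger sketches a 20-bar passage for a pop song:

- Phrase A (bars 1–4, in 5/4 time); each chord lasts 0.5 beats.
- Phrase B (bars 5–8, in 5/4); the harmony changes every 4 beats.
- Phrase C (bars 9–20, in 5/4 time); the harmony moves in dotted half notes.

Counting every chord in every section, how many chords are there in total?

65 chords

A: 4·5 = 20 beats, 20/0.5 = 40 chords.
B: 4·5 = 20 beats, 20/4 = 5 chords.
C: 12·5 = 60 beats, 60/3 = 20 chords.
Total: 40 + 5 + 20 = 65.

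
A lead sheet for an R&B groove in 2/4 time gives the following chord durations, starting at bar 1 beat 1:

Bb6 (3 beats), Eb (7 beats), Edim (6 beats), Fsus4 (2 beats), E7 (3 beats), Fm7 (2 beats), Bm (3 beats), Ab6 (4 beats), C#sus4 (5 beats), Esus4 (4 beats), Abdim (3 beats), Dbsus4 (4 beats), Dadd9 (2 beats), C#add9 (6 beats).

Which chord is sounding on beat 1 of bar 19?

Esus4

Beat 1 of bar 19 is beat (19−1)×2 + 1 = 37 overall.
Running totals: Bb6 ends at 3, Eb ends at 10, Edim ends at 16, Fsus4 ends at 18, E7 ends at 21, Fm7 ends at 23, Bm ends at 26, Ab6 ends at 30, C#sus4 ends at 35, Esus4 ends at 39.
Beat 37 falls within Esus4.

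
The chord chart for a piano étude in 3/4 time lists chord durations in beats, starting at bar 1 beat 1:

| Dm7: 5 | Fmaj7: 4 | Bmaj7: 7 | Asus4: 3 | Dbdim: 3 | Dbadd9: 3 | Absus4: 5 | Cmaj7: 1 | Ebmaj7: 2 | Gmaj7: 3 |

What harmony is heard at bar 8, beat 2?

Beat 2 of bar 8 is beat (8−1)×3 + 2 = 23 overall.
Running totals: Dm7 ends at 5, Fmaj7 ends at 9, Bmaj7 ends at 16, Asus4 ends at 19, Dbdim ends at 22, Dbadd9 ends at 25.
Beat 23 falls within Dbadd9.

Dbadd9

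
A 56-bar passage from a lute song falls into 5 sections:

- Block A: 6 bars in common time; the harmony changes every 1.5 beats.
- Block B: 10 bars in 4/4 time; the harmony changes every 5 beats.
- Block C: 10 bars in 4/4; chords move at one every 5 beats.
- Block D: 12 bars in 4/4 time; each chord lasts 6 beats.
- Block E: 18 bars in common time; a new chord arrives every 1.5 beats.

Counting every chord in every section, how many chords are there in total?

88 chords

A: 6·4 = 24 beats, 24/1.5 = 16 chords.
B: 10·4 = 40 beats, 40/5 = 8 chords.
C: 10·4 = 40 beats, 40/5 = 8 chords.
D: 12·4 = 48 beats, 48/6 = 8 chords.
E: 18·4 = 72 beats, 72/1.5 = 48 chords.
Total: 16 + 8 + 8 + 8 + 48 = 88.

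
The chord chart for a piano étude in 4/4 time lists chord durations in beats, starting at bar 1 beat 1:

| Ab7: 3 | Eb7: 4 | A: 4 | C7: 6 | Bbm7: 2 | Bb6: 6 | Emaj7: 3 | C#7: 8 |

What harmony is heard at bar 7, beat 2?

Emaj7

Beat 2 of bar 7 is beat (7−1)×4 + 2 = 26 overall.
Running totals: Ab7 ends at 3, Eb7 ends at 7, A ends at 11, C7 ends at 17, Bbm7 ends at 19, Bb6 ends at 25, Emaj7 ends at 28.
Beat 26 falls within Emaj7.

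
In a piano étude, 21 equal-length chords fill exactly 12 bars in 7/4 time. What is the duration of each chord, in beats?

12 bars × 7 beats/bar = 84 beats total.
84 beats ÷ 21 chords = 4 beats per chord.
(That is a whole note.)

4 beats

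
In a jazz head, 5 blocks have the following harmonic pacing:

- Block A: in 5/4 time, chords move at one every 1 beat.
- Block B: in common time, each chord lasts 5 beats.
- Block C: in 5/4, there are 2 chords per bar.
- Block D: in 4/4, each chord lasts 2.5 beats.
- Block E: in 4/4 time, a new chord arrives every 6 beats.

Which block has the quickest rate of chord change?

A: 5/1 = 5 chords/bar.
B: 4/5 = 0.8 chords/bar.
C: 5/2.5 = 2 chords/bar.
D: 4/2.5 = 1.6 chords/bar.
E: 4/6 = 2/3 chords/bar.
Fastest is A at 5 chords/bar.

Block A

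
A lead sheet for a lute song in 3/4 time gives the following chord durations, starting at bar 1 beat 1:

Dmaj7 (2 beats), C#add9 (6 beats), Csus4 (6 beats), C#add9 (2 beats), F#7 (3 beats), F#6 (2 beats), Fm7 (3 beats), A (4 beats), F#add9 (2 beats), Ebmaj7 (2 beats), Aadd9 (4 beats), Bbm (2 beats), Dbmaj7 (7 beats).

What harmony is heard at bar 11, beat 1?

Beat 1 of bar 11 is beat (11−1)×3 + 1 = 31 overall.
Running totals: Dmaj7 ends at 2, C#add9 ends at 8, Csus4 ends at 14, C#add9 ends at 16, F#7 ends at 19, F#6 ends at 21, Fm7 ends at 24, A ends at 28, F#add9 ends at 30, Ebmaj7 ends at 32.
Beat 31 falls within Ebmaj7.

Ebmaj7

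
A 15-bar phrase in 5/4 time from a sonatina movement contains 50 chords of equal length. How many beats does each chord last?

1.5 beats

15 bars × 5 beats/bar = 75 beats total.
75 beats ÷ 50 chords = 1.5 beats per chord.
(That is a dotted quarter note.)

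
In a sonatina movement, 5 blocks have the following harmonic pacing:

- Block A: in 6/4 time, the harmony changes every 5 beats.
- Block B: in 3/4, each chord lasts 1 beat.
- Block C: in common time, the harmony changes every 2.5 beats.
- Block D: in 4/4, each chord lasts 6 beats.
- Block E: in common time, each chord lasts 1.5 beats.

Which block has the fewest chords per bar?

Block D

A: 6/5 = 1.2 chords/bar.
B: 3/1 = 3 chords/bar.
C: 4/2.5 = 1.6 chords/bar.
D: 4/6 = 2/3 chords/bar.
E: 4/1.5 = 8/3 chords/bar.
Slowest is D at 2/3 chords/bar.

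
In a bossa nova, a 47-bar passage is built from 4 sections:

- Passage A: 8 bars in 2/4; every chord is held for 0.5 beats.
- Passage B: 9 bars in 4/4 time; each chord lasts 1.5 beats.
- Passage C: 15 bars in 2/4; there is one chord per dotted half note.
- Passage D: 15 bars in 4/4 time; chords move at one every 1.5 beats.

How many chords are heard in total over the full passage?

106 chords

A has 16 beats and chords last 0.5 each, so 32 chords.
B has 36 beats and chords last 1.5 each, so 24 chords.
C has 30 beats and chords last 3 each, so 10 chords.
D has 60 beats and chords last 1.5 each, so 40 chords.
Total: 32 + 24 + 10 + 40 = 106.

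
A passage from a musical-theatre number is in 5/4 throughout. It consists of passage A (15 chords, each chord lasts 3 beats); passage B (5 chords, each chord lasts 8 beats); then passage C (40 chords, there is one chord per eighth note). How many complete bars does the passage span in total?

A: 15 × 3 = 45 beats = 9 bars.
B: 5 × 8 = 40 beats = 8 bars.
C: 40 × 0.5 = 20 beats = 4 bars.
Total: 9 + 8 + 4 = 21 bars.

21 bars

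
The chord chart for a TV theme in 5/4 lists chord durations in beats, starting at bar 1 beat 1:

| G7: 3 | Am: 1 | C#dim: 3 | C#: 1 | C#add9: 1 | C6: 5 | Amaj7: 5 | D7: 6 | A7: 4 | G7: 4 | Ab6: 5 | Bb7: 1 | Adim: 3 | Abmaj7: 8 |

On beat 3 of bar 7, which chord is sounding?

G7

Beat 3 of bar 7 is beat (7−1)×5 + 3 = 33 overall.
Running totals: G7 ends at 3, Am ends at 4, C#dim ends at 7, C# ends at 8, C#add9 ends at 9, C6 ends at 14, Amaj7 ends at 19, D7 ends at 25, A7 ends at 29, G7 ends at 33.
Beat 33 falls within G7.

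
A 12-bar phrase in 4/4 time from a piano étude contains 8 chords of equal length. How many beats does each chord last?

6 beats

12 bars × 4 beats/bar = 48 beats total.
48 beats ÷ 8 chords = 6 beats per chord.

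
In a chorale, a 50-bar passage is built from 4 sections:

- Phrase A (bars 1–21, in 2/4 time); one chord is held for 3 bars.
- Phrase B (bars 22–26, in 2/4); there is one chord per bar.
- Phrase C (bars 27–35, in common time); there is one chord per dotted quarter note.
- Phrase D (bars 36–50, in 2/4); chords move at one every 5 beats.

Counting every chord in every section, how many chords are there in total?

A: 21·2 = 42 beats, 42/6 = 7 chords.
B: 5·2 = 10 beats, 10/2 = 5 chords.
C: 9·4 = 36 beats, 36/1.5 = 24 chords.
D: 15·2 = 30 beats, 30/5 = 6 chords.
Total: 7 + 5 + 24 + 6 = 42.

42 chords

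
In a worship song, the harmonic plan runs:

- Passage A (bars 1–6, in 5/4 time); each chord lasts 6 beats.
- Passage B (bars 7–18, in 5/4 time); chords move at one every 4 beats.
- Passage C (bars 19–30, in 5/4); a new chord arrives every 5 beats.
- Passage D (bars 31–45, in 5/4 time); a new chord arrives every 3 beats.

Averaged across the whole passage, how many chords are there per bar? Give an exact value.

A: 6 bars of 5 beats is 30 beats; at 6 beats each that's 5 chords.
B: 12 bars of 5 beats is 60 beats; at 4 beats each that's 15 chords.
C: 12 bars of 5 beats is 60 beats; at 5 beats each that's 12 chords.
D: 15 bars of 5 beats is 75 beats; at 3 beats each that's 25 chords.
Overall: 57 chords over 45 bars → 57/45 = 19/15 chords per bar.

19/15 chords per bar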